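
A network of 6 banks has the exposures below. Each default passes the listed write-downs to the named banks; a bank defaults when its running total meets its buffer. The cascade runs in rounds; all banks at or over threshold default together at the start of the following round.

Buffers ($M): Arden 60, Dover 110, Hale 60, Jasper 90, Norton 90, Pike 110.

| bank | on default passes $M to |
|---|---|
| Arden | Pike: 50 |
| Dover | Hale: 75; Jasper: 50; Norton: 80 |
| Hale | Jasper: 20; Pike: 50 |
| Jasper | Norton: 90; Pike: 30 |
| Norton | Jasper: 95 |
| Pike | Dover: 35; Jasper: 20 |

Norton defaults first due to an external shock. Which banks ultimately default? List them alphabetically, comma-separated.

Round 1 — Norton defaults (initial).
  Jasper: +95 → 95 ≥ 90
Round 2 — Jasper defaults.
  Pike: +30 → 30 < 110
No further defaults.

Jasper, Norton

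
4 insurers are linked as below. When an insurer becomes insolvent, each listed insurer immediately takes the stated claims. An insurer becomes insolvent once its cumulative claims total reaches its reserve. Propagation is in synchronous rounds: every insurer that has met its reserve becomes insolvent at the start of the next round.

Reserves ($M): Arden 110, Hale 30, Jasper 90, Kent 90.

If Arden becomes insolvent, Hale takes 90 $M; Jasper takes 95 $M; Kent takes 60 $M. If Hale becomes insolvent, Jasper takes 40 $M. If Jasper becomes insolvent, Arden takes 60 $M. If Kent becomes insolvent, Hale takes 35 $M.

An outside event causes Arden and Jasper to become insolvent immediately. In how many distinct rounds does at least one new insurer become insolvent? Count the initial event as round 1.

Round 1 — Arden, Jasper become insolvent (initial).
  Hale: +90 → 90 ≥ 30
  Kent: +60 → 60 < 90
Round 2 — Hale becomes insolvent.
No further insolvencies.

2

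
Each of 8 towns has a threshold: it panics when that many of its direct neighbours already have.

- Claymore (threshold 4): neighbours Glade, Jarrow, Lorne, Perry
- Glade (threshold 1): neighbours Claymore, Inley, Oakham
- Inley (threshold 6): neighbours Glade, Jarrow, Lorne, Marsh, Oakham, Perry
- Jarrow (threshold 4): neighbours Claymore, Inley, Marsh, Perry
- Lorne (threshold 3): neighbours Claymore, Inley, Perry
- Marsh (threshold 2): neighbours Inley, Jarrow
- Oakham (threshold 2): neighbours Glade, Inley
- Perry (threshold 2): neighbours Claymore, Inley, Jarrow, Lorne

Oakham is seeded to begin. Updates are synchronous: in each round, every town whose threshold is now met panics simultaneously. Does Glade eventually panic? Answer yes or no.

Round 1 — Oakham panics (initial).
Round 2 — checking thresholds:
  Glade: 1 of 3 neighbours ≥ 1, panics.
  Inley: 1 of 6 neighbours < 6, below threshold.
Round 3 — no new panics; cascade stops.

yes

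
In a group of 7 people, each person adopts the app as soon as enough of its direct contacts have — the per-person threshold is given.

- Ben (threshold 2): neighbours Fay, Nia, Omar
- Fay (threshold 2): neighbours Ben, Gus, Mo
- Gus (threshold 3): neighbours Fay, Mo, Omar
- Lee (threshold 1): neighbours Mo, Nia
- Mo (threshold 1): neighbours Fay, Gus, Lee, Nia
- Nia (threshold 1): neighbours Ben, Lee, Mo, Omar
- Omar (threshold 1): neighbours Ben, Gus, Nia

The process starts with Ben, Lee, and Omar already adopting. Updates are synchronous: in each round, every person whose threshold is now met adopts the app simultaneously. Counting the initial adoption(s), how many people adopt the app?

Round 1 — Ben, Lee, Omar adopt the app (initial).
Round 2 — checking thresholds:
  Fay: 1 of 3 neighbours < 2, below threshold.
  Gus: 1 of 3 neighbours < 3, below threshold.
  Mo: 1 of 4 neighbours ≥ 1, adopts the app.
  Nia: 3 of 4 neighbours ≥ 1, adopts the app.
Round 3 — checking thresholds:
  Fay: 2 of 3 neighbours ≥ 2, adopts the app.
  Gus: 2 of 3 neighbours < 3, below threshold.
Round 4 — checking thresholds:
  Gus: 3 of 3 neighbours ≥ 3, adopts the app.
Round 5 — no new adoptions; cascade stops.

7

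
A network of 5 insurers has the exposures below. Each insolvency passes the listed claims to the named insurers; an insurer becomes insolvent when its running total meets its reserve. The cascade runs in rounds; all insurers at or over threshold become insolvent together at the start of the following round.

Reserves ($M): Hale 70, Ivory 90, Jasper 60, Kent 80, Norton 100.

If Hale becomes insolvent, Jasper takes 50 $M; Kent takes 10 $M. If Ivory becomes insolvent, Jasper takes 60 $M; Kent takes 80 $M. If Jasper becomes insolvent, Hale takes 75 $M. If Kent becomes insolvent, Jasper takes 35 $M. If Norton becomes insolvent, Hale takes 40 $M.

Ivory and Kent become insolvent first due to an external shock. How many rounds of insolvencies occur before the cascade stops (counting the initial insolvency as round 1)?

Round 1 — Ivory, Kent become insolvent (initial).
  Jasper: +60+35 → 95 ≥ 60
Round 2 — Jasper becomes insolvent.
  Hale: +75 → 75 ≥ 70
Round 3 — Hale becomes insolvent.
No further insolvencies.

3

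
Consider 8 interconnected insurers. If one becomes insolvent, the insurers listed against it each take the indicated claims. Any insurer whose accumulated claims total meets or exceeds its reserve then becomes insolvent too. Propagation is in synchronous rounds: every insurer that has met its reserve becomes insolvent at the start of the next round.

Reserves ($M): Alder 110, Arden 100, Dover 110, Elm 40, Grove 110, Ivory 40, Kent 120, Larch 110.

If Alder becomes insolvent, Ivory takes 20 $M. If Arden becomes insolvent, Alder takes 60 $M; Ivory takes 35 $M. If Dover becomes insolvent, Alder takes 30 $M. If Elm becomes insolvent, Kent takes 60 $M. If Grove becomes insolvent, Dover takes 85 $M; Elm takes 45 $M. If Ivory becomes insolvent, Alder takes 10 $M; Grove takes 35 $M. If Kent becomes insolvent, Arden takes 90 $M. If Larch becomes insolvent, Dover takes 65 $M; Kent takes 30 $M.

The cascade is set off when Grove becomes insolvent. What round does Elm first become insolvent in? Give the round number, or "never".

2

Round 1 — Grove becomes insolvent (initial).
  Dover: +85 → 85 < 110
  Elm: +45 → 45 ≥ 40
Round 2 — Elm becomes insolvent.
  Kent: +60 → 60 < 120
No further insolvencies.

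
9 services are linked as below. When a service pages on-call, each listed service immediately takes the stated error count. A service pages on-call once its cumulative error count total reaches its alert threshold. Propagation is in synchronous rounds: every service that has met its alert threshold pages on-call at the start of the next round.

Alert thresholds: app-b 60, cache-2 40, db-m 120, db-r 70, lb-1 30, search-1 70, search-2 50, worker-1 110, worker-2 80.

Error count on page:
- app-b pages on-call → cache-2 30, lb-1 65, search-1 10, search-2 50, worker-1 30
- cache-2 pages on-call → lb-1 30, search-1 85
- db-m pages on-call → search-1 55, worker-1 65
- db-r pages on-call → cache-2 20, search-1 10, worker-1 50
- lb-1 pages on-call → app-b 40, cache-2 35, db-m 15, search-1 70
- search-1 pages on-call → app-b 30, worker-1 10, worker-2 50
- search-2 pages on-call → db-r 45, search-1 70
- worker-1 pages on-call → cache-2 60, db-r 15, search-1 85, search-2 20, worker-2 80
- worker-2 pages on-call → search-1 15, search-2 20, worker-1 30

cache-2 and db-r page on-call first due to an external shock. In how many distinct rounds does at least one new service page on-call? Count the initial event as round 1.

Round 1 — cache-2, db-r page on-call (initial).
  lb-1: +30 → 30 ≥ 30
  search-1: +85+10 → 95 ≥ 70
  worker-1: +50 → 50 < 110
Round 2 — lb-1, search-1 page on-call.
  app-b: +40+30 → 70 ≥ 60
  db-m: +15 → 15 < 120
  worker-1: +10 → 60 < 110
  worker-2: +50 → 50 < 80
Round 3 — app-b pages on-call.
  search-2: +50 → 50 ≥ 50
  worker-1: +30 → 90 < 110
Round 4 — search-2 pages on-call.
No further pages.

4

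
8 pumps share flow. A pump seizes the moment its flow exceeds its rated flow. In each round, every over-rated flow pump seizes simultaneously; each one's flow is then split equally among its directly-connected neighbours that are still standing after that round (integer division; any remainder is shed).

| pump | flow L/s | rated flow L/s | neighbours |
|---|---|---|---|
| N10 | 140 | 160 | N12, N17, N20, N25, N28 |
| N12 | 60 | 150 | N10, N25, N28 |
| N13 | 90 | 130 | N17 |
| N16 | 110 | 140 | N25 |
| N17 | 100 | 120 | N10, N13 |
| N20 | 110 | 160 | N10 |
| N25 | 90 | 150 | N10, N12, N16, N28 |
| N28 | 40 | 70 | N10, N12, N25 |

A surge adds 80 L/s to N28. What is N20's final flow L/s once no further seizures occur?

Round 1 — N28 at 120 > 70. N28 seizes.
  N28 sheds 120 L/s to N10, N12, N25: 40 each.
    N10: 140+40 = 180 > 160
    N12: 60+40 = 100 ≤ 150
    N25: 90+40 = 130 ≤ 150
Round 2 — N10 seizes.
  N10 sheds 180 L/s to N12, N17, N20, N25: 45 each.
    N12: 100+45 = 145 ≤ 150
    N17: 100+45 = 145 > 120
    N20: 110+45 = 155 ≤ 160
    N25: 130+45 = 175 > 150
Round 3 — N17, N25 seize.
  N17 sheds 145 L/s to N13: 145 each.
    N13: 90+145 = 235 > 130
  N25 sheds 175 L/s to N12, N16: 87 each (1 lost).
    N12: 145+87 = 232 > 150
    N16: 110+87 = 197 > 140
Round 4 — N12, N13, N16 seize.
  N12 sheds 232 L/s: no online neighbours, lost.
  N13 sheds 235 L/s: no online neighbours, lost.
  N16 sheds 197 L/s: no online neighbours, lost.
No further seizures.

155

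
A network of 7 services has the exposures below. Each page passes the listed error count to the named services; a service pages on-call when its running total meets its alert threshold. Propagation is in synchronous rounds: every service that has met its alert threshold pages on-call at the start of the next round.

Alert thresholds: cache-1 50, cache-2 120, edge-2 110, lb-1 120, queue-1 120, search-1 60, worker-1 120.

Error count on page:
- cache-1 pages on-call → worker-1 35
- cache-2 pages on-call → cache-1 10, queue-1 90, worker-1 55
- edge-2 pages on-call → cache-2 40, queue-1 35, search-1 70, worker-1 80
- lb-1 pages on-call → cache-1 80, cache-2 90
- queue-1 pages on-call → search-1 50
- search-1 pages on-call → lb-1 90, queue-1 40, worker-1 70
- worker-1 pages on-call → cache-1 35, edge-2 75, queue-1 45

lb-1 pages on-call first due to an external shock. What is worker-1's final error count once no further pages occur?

Round 1 — lb-1 pages on-call (initial).
  cache-1: +80 → 80 ≥ 50
  cache-2: +90 → 90 < 120
Round 2 — cache-1 pages on-call.
  worker-1: +35 → 35 < 120
No further pages.

35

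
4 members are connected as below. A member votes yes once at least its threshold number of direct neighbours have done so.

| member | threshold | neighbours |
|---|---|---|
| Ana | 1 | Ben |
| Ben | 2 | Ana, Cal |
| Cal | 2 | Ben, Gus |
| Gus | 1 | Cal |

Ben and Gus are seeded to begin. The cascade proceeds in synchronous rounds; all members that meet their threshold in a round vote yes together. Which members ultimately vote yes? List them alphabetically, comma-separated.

Round 1 — Ben, Gus vote yes (initial).
Round 2 — checking thresholds:
  Ana: 1 of 1 neighbours ≥ 1, votes yes.
  Cal: 2 of 2 neighbours ≥ 2, votes yes.
Round 3 — no new yes votes; cascade stops.

Ana, Ben, Cal, Gus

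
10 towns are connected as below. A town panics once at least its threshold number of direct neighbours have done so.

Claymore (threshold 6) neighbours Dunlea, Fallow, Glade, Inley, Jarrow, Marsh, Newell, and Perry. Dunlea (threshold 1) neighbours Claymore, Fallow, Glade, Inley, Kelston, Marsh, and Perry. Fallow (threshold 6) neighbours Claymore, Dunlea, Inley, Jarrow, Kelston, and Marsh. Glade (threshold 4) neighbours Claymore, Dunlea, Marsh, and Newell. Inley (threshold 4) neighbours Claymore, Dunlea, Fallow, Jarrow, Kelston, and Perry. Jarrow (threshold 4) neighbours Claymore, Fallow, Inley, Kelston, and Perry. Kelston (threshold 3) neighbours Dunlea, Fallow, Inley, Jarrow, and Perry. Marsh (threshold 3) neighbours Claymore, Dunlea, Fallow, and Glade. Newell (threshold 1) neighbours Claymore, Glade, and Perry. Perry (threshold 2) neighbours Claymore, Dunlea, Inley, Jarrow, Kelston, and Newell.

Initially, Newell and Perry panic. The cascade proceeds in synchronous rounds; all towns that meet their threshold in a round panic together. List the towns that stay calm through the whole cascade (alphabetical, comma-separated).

Round 1 — Newell, Perry panic (initial).
Round 2 — checking thresholds:
  Claymore: 2 of 8 neighbours < 6, not yet.
  Dunlea: 1 of 7 neighbours ≥ 1, panics.
  Glade: 1 of 4 neighbours < 4, not yet.
  Inley: 1 of 6 neighbours < 4, not yet.
  Jarrow: 1 of 5 neighbours < 4, not yet.
  Kelston: 1 of 5 neighbours < 3, not yet.
Round 3 — no new panics; cascade stops.

Claymore, Fallow, Glade, Inley, Jarrow, Kelston, Marsh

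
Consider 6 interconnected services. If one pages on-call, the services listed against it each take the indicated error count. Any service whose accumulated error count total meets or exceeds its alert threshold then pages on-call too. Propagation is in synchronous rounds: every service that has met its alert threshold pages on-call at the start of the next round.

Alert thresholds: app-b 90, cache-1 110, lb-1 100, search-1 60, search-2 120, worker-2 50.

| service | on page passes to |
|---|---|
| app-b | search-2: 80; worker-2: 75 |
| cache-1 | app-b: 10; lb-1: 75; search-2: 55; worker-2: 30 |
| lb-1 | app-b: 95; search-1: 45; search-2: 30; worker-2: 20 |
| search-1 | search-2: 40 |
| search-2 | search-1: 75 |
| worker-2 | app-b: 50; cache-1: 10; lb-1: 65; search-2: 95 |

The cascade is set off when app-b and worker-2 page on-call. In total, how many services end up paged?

4

Round 1 — app-b, worker-2 page on-call (initial).
  cache-1: +10 → 10 < 110
  lb-1: +65 → 65 < 100
  search-2: +80+95 → 175 ≥ 120
Round 2 — search-2 pages on-call.
  search-1: +75 → 75 ≥ 60
Round 3 — search-1 pages on-call.
No further pages.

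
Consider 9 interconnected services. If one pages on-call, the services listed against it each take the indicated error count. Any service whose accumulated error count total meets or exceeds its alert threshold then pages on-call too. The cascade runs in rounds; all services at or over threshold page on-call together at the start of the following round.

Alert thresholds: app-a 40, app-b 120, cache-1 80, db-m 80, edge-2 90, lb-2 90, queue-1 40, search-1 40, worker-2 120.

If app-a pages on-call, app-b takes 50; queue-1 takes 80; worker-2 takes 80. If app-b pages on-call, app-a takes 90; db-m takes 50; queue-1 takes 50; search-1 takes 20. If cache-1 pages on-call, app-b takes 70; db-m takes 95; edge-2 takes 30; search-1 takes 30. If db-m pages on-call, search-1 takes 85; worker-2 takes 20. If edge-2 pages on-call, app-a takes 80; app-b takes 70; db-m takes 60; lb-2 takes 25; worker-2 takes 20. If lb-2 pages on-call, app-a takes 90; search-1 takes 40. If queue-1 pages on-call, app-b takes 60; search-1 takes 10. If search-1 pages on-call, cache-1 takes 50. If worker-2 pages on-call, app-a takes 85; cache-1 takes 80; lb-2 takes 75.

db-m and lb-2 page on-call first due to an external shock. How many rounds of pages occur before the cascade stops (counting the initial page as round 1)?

3

Round 1 — db-m, lb-2 page on-call (initial).
  app-a: +90 → 90 ≥ 40
  search-1: +85+40 → 125 ≥ 40
  worker-2: +20 → 20 < 120
Round 2 — app-a, search-1 page on-call.
  app-b: +50 → 50 < 120
  cache-1: +50 → 50 < 80
  queue-1: +80 → 80 ≥ 40
  worker-2: +80 → 100 < 120
Round 3 — queue-1 pages on-call.
  app-b: +60 → 110 < 120
No further pages.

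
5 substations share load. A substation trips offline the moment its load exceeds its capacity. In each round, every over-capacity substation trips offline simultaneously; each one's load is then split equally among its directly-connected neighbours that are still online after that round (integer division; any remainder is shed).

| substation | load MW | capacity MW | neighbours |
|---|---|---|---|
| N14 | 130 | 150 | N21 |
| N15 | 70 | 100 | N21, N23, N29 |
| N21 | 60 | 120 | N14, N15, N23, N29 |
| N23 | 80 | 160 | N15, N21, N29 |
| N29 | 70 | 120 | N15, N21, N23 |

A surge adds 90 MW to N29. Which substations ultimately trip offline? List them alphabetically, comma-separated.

Round 1 — N29 at 160 > 120. N29 trips offline.
  N29 sheds 160 MW to N15, N21, N23: 53 each (1 lost).
    N15: 70+53 = 123 > 100
    N21: 60+53 = 113 ≤ 120
    N23: 80+53 = 133 ≤ 160
Round 2 — N15 trips offline.
  N15 sheds 123 MW to N21, N23: 61 each (1 lost).
    N21: 113+61 = 174 > 120
    N23: 133+61 = 194 > 160
Round 3 — N21, N23 trip offline.
  N21 sheds 174 MW to N14: 174 each.
    N14: 130+174 = 304 > 150
  N23 sheds 194 MW: no online neighbours, lost.
Round 4 — N14 trips offline.
  N14 sheds 304 MW: no online neighbours, lost.
No further trips.

N14, N15, N21, N23, N29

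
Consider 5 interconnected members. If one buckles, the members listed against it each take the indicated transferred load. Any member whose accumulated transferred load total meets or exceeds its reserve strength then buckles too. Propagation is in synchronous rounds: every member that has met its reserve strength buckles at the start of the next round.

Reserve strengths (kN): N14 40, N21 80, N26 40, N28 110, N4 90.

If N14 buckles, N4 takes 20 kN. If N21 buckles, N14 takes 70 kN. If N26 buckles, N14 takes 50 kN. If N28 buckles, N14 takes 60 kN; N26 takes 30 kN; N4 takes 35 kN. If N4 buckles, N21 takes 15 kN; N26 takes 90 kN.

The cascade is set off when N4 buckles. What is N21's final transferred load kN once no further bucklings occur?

Round 1 — N4 buckles (initial).
  N21: +15 → 15 < 80
  N26: +90 → 90 ≥ 40
Round 2 — N26 buckles.
  N14: +50 → 50 ≥ 40
Round 3 — N14 buckles.
No further bucklings.

15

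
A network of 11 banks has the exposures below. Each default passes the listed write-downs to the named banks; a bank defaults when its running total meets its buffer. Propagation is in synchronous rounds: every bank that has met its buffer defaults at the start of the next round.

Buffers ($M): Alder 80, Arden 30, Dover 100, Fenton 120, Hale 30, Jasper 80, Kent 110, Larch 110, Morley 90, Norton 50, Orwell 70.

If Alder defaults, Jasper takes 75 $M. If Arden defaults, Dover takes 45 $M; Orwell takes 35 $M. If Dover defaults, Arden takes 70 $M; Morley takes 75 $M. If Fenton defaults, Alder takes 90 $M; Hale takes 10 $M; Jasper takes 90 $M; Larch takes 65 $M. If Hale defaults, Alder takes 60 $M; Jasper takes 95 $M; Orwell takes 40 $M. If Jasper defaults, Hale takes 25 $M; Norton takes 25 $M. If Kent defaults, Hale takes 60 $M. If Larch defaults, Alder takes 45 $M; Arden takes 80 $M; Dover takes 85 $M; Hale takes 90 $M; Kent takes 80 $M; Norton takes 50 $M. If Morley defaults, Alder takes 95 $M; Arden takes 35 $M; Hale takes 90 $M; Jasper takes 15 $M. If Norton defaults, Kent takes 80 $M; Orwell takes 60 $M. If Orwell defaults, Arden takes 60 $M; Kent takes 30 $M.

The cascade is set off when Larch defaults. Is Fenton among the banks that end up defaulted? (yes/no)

no

Round 1 — Larch defaults (initial).
  Alder: +45 → 45 < 80
  Arden: +80 → 80 ≥ 30
  Dover: +85 → 85 < 100
  Hale: +90 → 90 ≥ 30
  Kent: +80 → 80 < 110
  Norton: +50 → 50 ≥ 50
Round 2 — Arden, Hale, Norton default.
  Alder: +60 → 105 ≥ 80
  Dover: +45 → 130 ≥ 100
  Jasper: +95 → 95 ≥ 80
  Kent: +80 → 160 ≥ 110
  Orwell: +35+40+60 → 135 ≥ 70
Round 3 — Alder, Dover, Jasper, Kent, Orwell default.
  Morley: +75 → 75 < 90
No further defaults.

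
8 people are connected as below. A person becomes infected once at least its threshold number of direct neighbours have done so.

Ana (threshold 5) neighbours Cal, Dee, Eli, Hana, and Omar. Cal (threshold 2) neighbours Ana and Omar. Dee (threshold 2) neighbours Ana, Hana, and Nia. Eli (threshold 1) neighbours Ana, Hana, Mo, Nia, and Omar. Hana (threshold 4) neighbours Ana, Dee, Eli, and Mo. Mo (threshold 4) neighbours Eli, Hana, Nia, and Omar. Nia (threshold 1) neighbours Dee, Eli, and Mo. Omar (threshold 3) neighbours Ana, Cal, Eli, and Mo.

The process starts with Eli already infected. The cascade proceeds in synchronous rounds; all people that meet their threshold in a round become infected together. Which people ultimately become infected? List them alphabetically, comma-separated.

Round 1 — Eli becomes infected (initial).
Round 2 — checking thresholds:
  Ana: 1 of 5 neighbours < 5, not yet.
  Hana: 1 of 4 neighbours < 4, not yet.
  Mo: 1 of 4 neighbours < 4, not yet.
  Nia: 1 of 3 neighbours ≥ 1, becomes infected.
  Omar: 1 of 4 neighbours < 3, not yet.
Round 3 — no new infections; cascade stops.

Eli, Nia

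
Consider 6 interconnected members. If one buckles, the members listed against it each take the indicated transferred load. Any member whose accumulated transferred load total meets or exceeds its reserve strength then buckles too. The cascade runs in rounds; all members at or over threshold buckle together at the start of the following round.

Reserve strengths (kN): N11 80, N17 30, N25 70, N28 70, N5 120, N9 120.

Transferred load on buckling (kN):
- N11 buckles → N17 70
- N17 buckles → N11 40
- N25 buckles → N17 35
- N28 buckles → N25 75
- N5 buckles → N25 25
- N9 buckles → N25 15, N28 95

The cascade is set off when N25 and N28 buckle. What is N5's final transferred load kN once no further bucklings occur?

Round 1 — N25, N28 buckle (initial).
  N17: +35 → 35 ≥ 30
Round 2 — N17 buckles.
  N11: +40 → 40 < 80
No further bucklings.

0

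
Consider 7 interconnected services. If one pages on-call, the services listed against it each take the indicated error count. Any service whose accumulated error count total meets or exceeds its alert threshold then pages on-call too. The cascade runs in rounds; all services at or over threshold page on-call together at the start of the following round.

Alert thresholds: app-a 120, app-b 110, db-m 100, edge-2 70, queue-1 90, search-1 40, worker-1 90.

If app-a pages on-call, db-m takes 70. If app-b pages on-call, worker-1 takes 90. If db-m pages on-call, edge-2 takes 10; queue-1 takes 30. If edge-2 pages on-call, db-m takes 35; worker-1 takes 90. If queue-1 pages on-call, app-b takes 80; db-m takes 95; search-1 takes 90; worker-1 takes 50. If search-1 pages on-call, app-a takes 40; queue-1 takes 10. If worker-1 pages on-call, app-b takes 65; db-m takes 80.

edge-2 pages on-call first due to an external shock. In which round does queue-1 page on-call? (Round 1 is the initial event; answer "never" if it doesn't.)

Round 1 — edge-2 pages on-call (initial).
  db-m: +35 → 35 < 100
  worker-1: +90 → 90 ≥ 90
Round 2 — worker-1 pages on-call.
  app-b: +65 → 65 < 110
  db-m: +80 → 115 ≥ 100
Round 3 — db-m pages on-call.
  queue-1: +30 → 30 < 90
No further pages.

never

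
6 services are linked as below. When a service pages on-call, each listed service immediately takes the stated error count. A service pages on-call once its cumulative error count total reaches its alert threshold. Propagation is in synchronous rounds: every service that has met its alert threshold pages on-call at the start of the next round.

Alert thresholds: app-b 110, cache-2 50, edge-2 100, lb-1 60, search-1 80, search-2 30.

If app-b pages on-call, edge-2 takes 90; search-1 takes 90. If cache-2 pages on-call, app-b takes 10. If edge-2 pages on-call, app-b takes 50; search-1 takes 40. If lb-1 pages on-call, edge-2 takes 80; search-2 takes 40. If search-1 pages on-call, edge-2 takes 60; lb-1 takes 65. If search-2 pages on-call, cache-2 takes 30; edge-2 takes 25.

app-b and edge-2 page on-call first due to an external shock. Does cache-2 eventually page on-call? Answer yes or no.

no

Round 1 — app-b, edge-2 page on-call (initial).
  search-1: +90+40 → 130 ≥ 80
Round 2 — search-1 pages on-call.
  lb-1: +65 → 65 ≥ 60
Round 3 — lb-1 pages on-call.
  search-2: +40 → 40 ≥ 30
Round 4 — search-2 pages on-call.
  cache-2: +30 → 30 < 50
No further pages.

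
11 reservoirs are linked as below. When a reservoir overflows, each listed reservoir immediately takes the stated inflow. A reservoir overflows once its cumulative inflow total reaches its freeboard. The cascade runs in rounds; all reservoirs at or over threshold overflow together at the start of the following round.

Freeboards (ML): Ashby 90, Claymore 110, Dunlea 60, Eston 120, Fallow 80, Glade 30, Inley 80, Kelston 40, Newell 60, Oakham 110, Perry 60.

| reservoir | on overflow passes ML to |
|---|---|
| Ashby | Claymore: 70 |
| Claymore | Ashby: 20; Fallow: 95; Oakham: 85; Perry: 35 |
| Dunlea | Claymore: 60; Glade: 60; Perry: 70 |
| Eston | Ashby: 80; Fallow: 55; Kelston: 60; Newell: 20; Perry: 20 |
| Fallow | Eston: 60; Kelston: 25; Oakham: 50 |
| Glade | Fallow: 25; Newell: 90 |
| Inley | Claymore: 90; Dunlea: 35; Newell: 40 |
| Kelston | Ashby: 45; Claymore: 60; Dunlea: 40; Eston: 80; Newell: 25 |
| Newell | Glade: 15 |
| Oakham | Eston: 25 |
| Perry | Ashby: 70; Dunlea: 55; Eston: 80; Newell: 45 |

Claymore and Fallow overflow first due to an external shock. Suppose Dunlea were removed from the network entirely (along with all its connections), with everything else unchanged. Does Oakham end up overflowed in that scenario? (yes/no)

yes

With Dunlea removed:
Round 1 — Claymore, Fallow overflow (initial).
  Ashby: +20 → 20 < 90
  Eston: +60 → 60 < 120
  Kelston: +25 → 25 < 40
  Oakham: +85+50 → 135 ≥ 110
  Perry: +35 → 35 < 60
Round 2 — Oakham overflows.
  Eston: +25 → 85 < 120
No further overflows.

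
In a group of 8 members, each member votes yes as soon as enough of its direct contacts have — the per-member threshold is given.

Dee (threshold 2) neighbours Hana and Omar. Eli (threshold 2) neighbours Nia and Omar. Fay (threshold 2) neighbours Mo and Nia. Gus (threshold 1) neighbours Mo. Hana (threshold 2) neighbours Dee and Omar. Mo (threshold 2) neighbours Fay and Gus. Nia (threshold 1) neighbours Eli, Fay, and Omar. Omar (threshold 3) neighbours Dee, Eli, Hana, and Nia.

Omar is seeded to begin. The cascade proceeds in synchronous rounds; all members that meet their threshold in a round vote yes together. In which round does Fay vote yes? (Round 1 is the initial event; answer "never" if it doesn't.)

Round 1 — Omar votes yes (initial).
Round 2 — checking thresholds:
  Dee: 1 of 2 neighbours < 2, not yet.
  Eli: 1 of 2 neighbours < 2, not yet.
  Hana: 1 of 2 neighbours < 2, not yet.
  Nia: 1 of 3 neighbours ≥ 1, votes yes.
Round 3 — checking thresholds:
  Dee: 1 of 2 neighbours < 2, not yet.
  Eli: 2 of 2 neighbours ≥ 2, votes yes.
  Fay: 1 of 2 neighbours < 2, not yet.
  Hana: 1 of 2 neighbours < 2, not yet.
Round 4 — no new yes votes; cascade stops.

never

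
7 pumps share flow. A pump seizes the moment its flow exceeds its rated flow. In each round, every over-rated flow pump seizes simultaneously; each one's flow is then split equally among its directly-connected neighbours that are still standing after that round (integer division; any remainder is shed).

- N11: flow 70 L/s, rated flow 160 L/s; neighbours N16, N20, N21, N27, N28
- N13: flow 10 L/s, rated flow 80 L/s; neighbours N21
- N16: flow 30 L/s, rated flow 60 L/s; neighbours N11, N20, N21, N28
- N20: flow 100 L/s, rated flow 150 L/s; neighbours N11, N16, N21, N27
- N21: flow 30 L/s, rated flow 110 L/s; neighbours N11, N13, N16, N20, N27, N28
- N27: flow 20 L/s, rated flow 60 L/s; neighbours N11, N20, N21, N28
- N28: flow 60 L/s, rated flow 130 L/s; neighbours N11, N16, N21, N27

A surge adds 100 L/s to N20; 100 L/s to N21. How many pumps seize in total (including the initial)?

Round 1 — N20 at 200 > 150; N21 at 130 > 110. N20, N21 seize.
  N20 sheds 200 L/s to N11, N16, N27: 66 each (2 lost).
    N11: 70+66 = 136 ≤ 160
    N16: 30+66 = 96 > 60
    N27: 20+66 = 86 > 60
  N21 sheds 130 L/s to N11, N13, N16, N27, N28: 26 each.
    N11: 136+26 = 162 > 160
    N13: 10+26 = 36 ≤ 80
    N16: 96+26 = 122 > 60
    N27: 86+26 = 112 > 60
    N28: 60+26 = 86 ≤ 130
Round 2 — N11, N16, N27 seize.
  N11 sheds 162 L/s to N28: 162 each.
    N28: 86+162 = 248 > 130
  N16 sheds 122 L/s to N28: 122 each.
    N28: 248+122 = 370 > 130
  N27 sheds 112 L/s to N28: 112 each.
    N28: 370+112 = 482 > 130
Round 3 — N28 seizes.
  N28 sheds 482 L/s: no online neighbours, lost.
No further seizures.

6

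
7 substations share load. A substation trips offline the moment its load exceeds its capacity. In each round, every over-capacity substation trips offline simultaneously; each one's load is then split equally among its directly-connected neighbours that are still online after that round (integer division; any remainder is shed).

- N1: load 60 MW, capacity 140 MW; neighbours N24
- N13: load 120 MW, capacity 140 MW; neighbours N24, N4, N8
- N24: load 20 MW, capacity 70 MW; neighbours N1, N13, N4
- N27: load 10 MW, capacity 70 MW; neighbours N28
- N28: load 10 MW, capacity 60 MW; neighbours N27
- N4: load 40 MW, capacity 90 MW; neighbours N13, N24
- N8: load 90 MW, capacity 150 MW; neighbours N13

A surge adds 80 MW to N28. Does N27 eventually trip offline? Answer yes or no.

yes

Round 1 — N28 at 90 > 60. N28 trips offline.
  N28 sheds 90 MW to N27: 90 each.
    N27: 10+90 = 100 > 70
Round 2 — N27 trips offline.
  N27 sheds 100 MW: no online neighbours, lost.
No further trips.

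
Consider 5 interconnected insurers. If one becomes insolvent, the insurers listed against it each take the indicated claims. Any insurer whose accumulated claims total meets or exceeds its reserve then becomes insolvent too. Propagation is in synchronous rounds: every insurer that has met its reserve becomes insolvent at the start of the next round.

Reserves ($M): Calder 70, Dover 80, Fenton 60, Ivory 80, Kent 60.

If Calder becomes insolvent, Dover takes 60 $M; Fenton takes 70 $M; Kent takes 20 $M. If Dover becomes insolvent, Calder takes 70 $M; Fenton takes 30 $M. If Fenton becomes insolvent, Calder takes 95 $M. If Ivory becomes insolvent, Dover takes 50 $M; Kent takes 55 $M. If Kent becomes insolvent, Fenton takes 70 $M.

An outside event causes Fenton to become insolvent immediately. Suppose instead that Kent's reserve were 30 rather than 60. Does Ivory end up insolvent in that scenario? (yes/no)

no

With Kent's reserve at 30:
Round 1 — Fenton becomes insolvent (initial).
  Calder: +95 → 95 ≥ 70
Round 2 — Calder becomes insolvent.
  Dover: +60 → 60 < 80
  Kent: +20 → 20 < 30
No further insolvencies.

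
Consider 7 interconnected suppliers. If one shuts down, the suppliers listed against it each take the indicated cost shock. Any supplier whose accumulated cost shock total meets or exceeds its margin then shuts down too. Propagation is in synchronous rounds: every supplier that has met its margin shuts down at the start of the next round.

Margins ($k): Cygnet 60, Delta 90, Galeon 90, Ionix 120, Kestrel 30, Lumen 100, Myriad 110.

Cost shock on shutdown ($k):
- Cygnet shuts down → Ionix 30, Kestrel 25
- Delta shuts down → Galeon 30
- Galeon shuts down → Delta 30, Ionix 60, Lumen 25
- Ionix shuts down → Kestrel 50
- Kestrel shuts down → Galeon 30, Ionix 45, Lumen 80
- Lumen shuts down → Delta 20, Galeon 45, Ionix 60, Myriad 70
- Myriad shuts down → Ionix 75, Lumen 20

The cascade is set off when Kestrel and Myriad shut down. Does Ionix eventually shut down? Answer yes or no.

Round 1 — Kestrel, Myriad shut down (initial).
  Galeon: +30 → 30 < 90
  Ionix: +45+75 → 120 ≥ 120
  Lumen: +80+20 → 100 ≥ 100
Round 2 — Ionix, Lumen shut down.
  Delta: +20 → 20 < 90
  Galeon: +45 → 75 < 90
No further shutdowns.

yes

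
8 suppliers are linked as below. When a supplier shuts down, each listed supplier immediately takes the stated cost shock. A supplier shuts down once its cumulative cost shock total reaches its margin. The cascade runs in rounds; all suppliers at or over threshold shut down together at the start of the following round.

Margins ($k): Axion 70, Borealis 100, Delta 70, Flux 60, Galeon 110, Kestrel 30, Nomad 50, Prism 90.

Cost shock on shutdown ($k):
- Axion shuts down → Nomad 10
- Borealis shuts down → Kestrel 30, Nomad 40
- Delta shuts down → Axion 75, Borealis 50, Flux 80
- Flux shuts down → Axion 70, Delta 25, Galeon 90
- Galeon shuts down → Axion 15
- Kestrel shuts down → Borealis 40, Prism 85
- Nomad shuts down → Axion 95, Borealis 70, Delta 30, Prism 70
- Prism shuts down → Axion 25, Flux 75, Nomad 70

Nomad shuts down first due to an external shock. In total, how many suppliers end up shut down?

2

Round 1 — Nomad shuts down (initial).
  Axion: +95 → 95 ≥ 70
  Borealis: +70 → 70 < 100
  Delta: +30 → 30 < 70
  Prism: +70 → 70 < 90
Round 2 — Axion shuts down.
No further shutdowns.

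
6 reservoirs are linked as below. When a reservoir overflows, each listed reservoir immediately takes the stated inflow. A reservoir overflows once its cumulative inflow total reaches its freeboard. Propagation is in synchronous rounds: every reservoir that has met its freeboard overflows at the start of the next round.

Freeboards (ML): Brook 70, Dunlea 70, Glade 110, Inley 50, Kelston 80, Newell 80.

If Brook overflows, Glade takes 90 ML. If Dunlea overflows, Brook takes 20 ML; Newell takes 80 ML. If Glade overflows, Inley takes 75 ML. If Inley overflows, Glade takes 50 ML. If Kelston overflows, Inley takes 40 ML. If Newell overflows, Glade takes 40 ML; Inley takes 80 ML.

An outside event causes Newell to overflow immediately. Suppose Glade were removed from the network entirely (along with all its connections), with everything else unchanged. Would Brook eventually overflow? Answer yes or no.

no

With Glade removed:
Round 1 — Newell overflows (initial).
  Inley: +80 → 80 ≥ 50
Round 2 — Inley overflows.
No further overflows.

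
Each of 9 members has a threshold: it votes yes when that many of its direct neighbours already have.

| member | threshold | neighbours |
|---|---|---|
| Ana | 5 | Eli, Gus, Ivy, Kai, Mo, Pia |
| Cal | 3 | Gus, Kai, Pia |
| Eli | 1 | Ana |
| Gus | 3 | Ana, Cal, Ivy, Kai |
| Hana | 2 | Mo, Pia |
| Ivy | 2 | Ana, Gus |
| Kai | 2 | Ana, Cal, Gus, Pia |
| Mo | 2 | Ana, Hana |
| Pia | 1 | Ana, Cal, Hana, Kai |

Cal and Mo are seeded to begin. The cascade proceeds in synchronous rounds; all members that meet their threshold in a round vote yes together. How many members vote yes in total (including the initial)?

Round 1 — Cal, Mo vote yes (initial).
Round 2 — checking thresholds:
  Ana: 1 of 6 neighbours < 5, not yet.
  Gus: 1 of 4 neighbours < 3, not yet.
  Hana: 1 of 2 neighbours < 2, not yet.
  Kai: 1 of 4 neighbours < 2, not yet.
  Pia: 1 of 4 neighbours ≥ 1, votes yes.
Round 3 — checking thresholds:
  Ana: 2 of 6 neighbours < 5, not yet.
  Gus: 1 of 4 neighbours < 3, not yet.
  Hana: 2 of 2 neighbours ≥ 2, votes yes.
  Kai: 2 of 4 neighbours ≥ 2, votes yes.
Round 4 — no new yes votes; cascade stops.

5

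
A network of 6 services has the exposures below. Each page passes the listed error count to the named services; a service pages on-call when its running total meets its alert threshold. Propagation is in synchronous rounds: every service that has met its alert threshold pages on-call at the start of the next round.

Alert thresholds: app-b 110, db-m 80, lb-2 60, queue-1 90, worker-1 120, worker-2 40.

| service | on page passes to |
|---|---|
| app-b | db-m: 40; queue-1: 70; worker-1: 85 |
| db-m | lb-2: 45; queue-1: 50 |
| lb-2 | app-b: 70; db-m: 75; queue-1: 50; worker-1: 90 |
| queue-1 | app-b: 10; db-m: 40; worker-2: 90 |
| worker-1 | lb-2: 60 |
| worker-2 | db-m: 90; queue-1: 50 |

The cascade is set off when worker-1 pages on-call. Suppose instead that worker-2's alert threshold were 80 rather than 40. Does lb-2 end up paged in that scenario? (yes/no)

yes

With worker-2's alert threshold at 80:
Round 1 — worker-1 pages on-call (initial).
  lb-2: +60 → 60 ≥ 60
Round 2 — lb-2 pages on-call.
  app-b: +70 → 70 < 110
  db-m: +75 → 75 < 80
  queue-1: +50 → 50 < 90
No further pages.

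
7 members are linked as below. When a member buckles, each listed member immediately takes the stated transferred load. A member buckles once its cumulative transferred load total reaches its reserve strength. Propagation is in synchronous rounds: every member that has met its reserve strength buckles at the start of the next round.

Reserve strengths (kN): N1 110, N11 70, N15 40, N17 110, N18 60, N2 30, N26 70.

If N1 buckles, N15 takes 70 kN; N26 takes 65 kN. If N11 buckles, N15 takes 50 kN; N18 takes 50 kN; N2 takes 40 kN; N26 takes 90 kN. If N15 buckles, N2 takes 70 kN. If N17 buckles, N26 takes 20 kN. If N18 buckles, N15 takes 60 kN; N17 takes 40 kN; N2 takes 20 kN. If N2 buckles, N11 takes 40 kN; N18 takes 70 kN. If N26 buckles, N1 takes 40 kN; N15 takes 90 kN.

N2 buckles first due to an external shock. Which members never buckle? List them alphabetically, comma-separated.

Round 1 — N2 buckles (initial).
  N11: +40 → 40 < 70
  N18: +70 → 70 ≥ 60
Round 2 — N18 buckles.
  N15: +60 → 60 ≥ 40
  N17: +40 → 40 < 110
Round 3 — N15 buckles.
No further bucklings.

N1, N11, N17, N26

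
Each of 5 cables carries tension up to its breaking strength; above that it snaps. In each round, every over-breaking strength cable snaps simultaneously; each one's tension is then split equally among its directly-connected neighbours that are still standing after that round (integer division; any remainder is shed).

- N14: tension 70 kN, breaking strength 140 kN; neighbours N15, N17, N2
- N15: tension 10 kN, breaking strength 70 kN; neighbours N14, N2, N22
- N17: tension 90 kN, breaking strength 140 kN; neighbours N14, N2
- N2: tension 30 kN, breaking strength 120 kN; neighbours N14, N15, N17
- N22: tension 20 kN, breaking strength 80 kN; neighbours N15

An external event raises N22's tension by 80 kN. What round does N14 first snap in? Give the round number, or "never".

never

Round 1 — N22 at 100 > 80. N22 snaps.
  N22 sheds 100 kN to N15: 100 each.
    N15: 10+100 = 110 > 70
Round 2 — N15 snaps.
  N15 sheds 110 kN to N14, N2: 55 each.
    N14: 70+55 = 125 ≤ 140
    N2: 30+55 = 85 ≤ 120
No further breaks.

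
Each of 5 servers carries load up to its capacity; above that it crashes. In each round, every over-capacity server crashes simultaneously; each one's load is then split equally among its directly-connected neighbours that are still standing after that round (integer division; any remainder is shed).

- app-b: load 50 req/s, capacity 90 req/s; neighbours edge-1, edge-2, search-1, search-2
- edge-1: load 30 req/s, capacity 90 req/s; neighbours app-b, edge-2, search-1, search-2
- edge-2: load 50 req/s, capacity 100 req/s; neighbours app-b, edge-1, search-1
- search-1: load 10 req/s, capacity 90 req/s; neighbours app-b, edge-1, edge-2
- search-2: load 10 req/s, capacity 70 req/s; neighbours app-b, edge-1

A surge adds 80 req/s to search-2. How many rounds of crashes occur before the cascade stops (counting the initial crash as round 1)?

Round 1 — search-2 at 90 > 70. search-2 crashes.
  search-2 sheds 90 req/s to app-b, edge-1: 45 each.
    app-b: 50+45 = 95 > 90
    edge-1: 30+45 = 75 ≤ 90
Round 2 — app-b crashes.
  app-b sheds 95 req/s to edge-1, edge-2, search-1: 31 each (2 lost).
    edge-1: 75+31 = 106 > 90
    edge-2: 50+31 = 81 ≤ 100
    search-1: 10+31 = 41 ≤ 90
Round 3 — edge-1 crashes.
  edge-1 sheds 106 req/s to edge-2, search-1: 53 each.
    edge-2: 81+53 = 134 > 100
    search-1: 41+53 = 94 > 90
Round 4 — edge-2, search-1 crash.
  edge-2 sheds 134 req/s: no online neighbours, lost.
  search-1 sheds 94 req/s: no online neighbours, lost.
No further crashes.

4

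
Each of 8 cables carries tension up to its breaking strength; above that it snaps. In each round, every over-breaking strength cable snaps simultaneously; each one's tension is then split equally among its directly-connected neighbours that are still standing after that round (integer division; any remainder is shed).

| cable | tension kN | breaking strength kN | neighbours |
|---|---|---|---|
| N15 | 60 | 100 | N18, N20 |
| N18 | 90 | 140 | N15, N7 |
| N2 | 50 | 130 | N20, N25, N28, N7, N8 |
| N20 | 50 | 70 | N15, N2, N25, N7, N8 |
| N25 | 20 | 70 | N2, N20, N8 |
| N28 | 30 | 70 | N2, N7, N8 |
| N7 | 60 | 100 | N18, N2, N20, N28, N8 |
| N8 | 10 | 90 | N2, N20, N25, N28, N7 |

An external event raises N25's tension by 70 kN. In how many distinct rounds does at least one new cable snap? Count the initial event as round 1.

2

Round 1 — N25 at 90 > 70. N25 snaps.
  N25 sheds 90 kN to N2, N20, N8: 30 each.
    N2: 50+30 = 80 ≤ 130
    N20: 50+30 = 80 > 70
    N8: 10+30 = 40 ≤ 90
Round 2 — N20 snaps.
  N20 sheds 80 kN to N15, N2, N7, N8: 20 each.
    N15: 60+20 = 80 ≤ 100
    N2: 80+20 = 100 ≤ 130
    N7: 60+20 = 80 ≤ 100
    N8: 40+20 = 60 ≤ 90
No further breaks.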